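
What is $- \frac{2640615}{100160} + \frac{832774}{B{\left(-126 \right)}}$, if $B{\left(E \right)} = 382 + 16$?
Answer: $\frac{8235967907}{3986368} \approx 2066.0$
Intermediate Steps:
$B{\left(E \right)} = 398$
$- \frac{2640615}{100160} + \frac{832774}{B{\left(-126 \right)}} = - \frac{2640615}{100160} + \frac{832774}{398} = \left(-2640615\right) \frac{1}{100160} + 832774 \cdot \frac{1}{398} = - \frac{528123}{20032} + \frac{416387}{199} = \frac{8235967907}{3986368}$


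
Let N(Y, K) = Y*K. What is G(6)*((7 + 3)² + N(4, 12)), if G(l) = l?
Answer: 888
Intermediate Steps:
N(Y, K) = K*Y
G(6)*((7 + 3)² + N(4, 12)) = 6*((7 + 3)² + 12*4) = 6*(10² + 48) = 6*(100 + 48) = 6*148 = 888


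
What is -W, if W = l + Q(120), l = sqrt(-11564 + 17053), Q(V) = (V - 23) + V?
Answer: -217 - sqrt(5489) ≈ -291.09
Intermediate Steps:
Q(V) = -23 + 2*V (Q(V) = (-23 + V) + V = -23 + 2*V)
l = sqrt(5489) ≈ 74.088
W = 217 + sqrt(5489) (W = sqrt(5489) + (-23 + 2*120) = sqrt(5489) + (-23 + 240) = sqrt(5489) + 217 = 217 + sqrt(5489) ≈ 291.09)
-W = -(217 + sqrt(5489)) = -217 - sqrt(5489)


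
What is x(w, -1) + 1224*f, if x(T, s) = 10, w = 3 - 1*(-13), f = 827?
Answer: 1012258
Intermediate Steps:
w = 16 (w = 3 + 13 = 16)
x(w, -1) + 1224*f = 10 + 1224*827 = 10 + 1012248 = 1012258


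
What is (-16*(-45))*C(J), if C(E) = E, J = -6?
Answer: -4320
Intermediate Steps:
(-16*(-45))*C(J) = -16*(-45)*(-6) = 720*(-6) = -4320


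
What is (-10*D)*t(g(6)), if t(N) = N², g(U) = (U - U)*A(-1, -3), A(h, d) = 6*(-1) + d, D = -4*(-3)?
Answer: 0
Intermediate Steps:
D = 12
A(h, d) = -6 + d
g(U) = 0 (g(U) = (U - U)*(-6 - 3) = 0*(-9) = 0)
(-10*D)*t(g(6)) = -10*12*0² = -120*0 = 0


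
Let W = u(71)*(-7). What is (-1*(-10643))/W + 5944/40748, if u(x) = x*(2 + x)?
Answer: -54506675/369594547 ≈ -0.14748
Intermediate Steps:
W = -36281 (W = (71*(2 + 71))*(-7) = (71*73)*(-7) = 5183*(-7) = -36281)
(-1*(-10643))/W + 5944/40748 = -1*(-10643)/(-36281) + 5944/40748 = 10643*(-1/36281) + 5944*(1/40748) = -10643/36281 + 1486/10187 = -54506675/369594547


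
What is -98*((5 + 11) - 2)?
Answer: -1372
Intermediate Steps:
-98*((5 + 11) - 2) = -98*(16 - 2) = -98*14 = -1372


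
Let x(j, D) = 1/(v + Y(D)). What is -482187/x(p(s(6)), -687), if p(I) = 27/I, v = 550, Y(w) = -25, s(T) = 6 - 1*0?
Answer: -253148175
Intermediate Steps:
s(T) = 6 (s(T) = 6 + 0 = 6)
x(j, D) = 1/525 (x(j, D) = 1/(550 - 25) = 1/525)
-482187/x(p(s(6)), -687) = -482187/1/525 = -482187*525 = -253148175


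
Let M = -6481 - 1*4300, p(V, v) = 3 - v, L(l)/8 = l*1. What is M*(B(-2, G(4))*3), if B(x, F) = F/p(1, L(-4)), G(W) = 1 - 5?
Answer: 129372/35 ≈ 3696.3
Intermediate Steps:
L(l) = 8*l (L(l) = 8*(l*1) = 8*l)
G(W) = -4
B(x, F) = F/35 (B(x, F) = F/(3 - 8*(-4)) = F/(3 - 1*(-32)) = F/(3 + 32) = F/35)
M = -10781 (M = -6481 - 4300 = -10781)
M*(B(-2, G(4))*3) = -10781*(1/35)*(-4)*3 = -(-43124)*3/35 = -10781*(-12/35) = 129372/35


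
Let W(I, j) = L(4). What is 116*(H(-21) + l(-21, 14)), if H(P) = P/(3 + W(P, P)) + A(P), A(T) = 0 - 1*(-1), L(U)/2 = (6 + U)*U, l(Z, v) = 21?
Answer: 209380/83 ≈ 2522.6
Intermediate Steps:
L(U) = 2*U*(6 + U) (L(U) = 2*((6 + U)*U) = 2*(U*(6 + U)) = 2*U*(6 + U))
W(I, j) = 80 (W(I, j) = 2*4*(6 + 4) = 2*4*10 = 80)
A(T) = 1 (A(T) = 0 + 1 = 1)
H(P) = 1 + P/83 (H(P) = P/(3 + 80) + 1 = P/83 + 1 = 1 + P/83)
116*(H(-21) + l(-21, 14)) = 116*((1 + (1/83)*(-21)) + 21) = 116*((1 - 21/83) + 21) = 116*(62/83 + 21) = 116*(1805/83) = 209380/83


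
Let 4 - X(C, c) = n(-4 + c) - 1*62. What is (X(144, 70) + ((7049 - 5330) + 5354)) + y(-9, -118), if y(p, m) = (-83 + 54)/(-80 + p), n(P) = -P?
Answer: 641274/89 ≈ 7205.3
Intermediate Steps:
y(p, m) = -29/(-80 + p)
X(C, c) = 62 + c (X(C, c) = 4 - (-(-4 + c) - 1*62) = 4 - ((4 - c) - 62) = 4 - (-58 - c) = 4 + (58 + c) = 62 + c)
(X(144, 70) + ((7049 - 5330) + 5354)) + y(-9, -118) = ((62 + 70) + ((7049 - 5330) + 5354)) - 29/(-80 - 9) = (132 + (1719 + 5354)) - 29/(-89) = (132 + 7073) - 29*(-1/89) = 7205 + 29/89 = 641274/89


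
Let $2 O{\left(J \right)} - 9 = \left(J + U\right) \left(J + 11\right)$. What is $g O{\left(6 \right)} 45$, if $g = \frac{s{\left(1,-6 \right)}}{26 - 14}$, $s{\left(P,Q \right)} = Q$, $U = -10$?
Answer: $\frac{2655}{4} \approx 663.75$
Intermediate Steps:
$O{\left(J \right)} = \frac{9}{2} + \frac{\left(-10 + J\right) \left(11 + J\right)}{2}$ ($O{\left(J \right)} = \frac{9}{2} + \frac{\left(J - 10\right) \left(J + 11\right)}{2} = \frac{9}{2} + \frac{\left(-10 + J\right) \left(11 + J\right)}{2}$)
$g = - \frac{1}{2}$ ($g = - \frac{6}{26 - 14} = - \frac{6}{12} = \left(-6\right) \frac{1}{12} = - \frac{1}{2} \approx -0.5$)
$g O{\left(6 \right)} 45 = - \frac{- \frac{101}{2} + \frac{1}{2} \cdot 6 + \frac{6^{2}}{2}}{2} \cdot 45 = - \frac{- \frac{101}{2} + 3 + \frac{1}{2} \cdot 36}{2} \cdot 45 = - \frac{- \frac{101}{2} + 3 + 18}{2} \cdot 45 = \left(- \frac{1}{2}\right) \left(- \frac{59}{2}\right) 45 = \frac{59}{4} \cdot 45 = \frac{2655}{4}$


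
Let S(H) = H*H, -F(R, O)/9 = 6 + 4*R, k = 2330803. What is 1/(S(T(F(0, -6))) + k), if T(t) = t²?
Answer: 1/10833859 ≈ 9.2303e-8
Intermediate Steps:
F(R, O) = -54 - 36*R (F(R, O) = -9*(6 + 4*R) = -54 - 36*R)
S(H) = H²
1/(S(T(F(0, -6))) + k) = 1/(((-54 - 36*0)²)² + 2330803) = 1/(((-54 + 0)²)² + 2330803) = 1/(((-54)²)² + 2330803) = 1/(2916² + 2330803) = 1/(8503056 + 2330803) = 1/10833859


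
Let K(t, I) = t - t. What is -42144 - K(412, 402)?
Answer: -42144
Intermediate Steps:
K(t, I) = 0
-42144 - K(412, 402) = -42144 - 1*0 = -42144 + 0 = -42144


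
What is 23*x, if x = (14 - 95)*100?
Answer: -186300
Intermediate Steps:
x = -8100 (x = -81*100 = -8100)
23*x = 23*(-8100) = -186300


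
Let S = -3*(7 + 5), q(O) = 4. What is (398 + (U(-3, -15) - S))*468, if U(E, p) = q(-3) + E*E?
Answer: 209196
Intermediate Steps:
U(E, p) = 4 + E² (U(E, p) = 4 + E*E = 4 + E²)
S = -36 (S = -3*12 = -36)
(398 + (U(-3, -15) - S))*468 = (398 + ((4 + (-3)²) - 1*(-36)))*468 = (398 + ((4 + 9) + 36))*468 = (398 + (13 + 36))*468 = (398 + 49)*468 = 447*468 = 209196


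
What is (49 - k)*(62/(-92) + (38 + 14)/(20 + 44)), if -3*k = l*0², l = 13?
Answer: 2499/368 ≈ 6.7908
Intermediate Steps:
k = 0 (k = -13*0²/3 = -13*0/3 = -⅓*0 = 0)
(49 - k)*(62/(-92) + (38 + 14)/(20 + 44)) = (49 - 1*0)*(62/(-92) + (38 + 14)/(20 + 44)) = (49 + 0)*(62*(-1/92) + 52/64) = 49*(-31/46 + 52*(1/64)) = 49*(-31/46 + 13/16) = 49*(51/368) = 2499/368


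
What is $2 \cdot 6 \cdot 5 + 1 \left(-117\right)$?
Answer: $-57$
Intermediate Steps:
$2 \cdot 6 \cdot 5 + 1 \left(-117\right) = 12 \cdot 5 - 117 = 60 - 117 = -57$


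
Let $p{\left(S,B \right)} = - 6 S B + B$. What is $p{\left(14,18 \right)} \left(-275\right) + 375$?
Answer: $411225$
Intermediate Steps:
$p{\left(S,B \right)} = B - 6 B S$ ($p{\left(S,B \right)} = - 6 B S + B = B - 6 B S$)
$p{\left(14,18 \right)} \left(-275\right) + 375 = 18 \left(1 - 84\right) \left(-275\right) + 375 = 18 \left(-83\right) \left(-275\right) + 375 = \left(-1494\right) \left(-275\right) + 375 = 410850 + 375 = 411225$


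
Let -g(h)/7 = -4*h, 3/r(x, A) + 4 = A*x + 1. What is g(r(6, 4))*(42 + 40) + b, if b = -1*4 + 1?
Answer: 325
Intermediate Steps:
r(x, A) = 3/(-3 + A*x) (r(x, A) = 3/(-4 + (A*x + 1)) = 3/(-4 + (1 + A*x)) = 3/(-3 + A*x))
b = -3 (b = -4 + 1 = -3)
g(h) = 28*h (g(h) = -(-28)*h = 28*h)
g(r(6, 4))*(42 + 40) + b = (28*(3/(-3 + 4*6)))*(42 + 40) - 3 = (28*(3/(-3 + 24)))*82 - 3 = (28*(3/21))*82 - 3 = (28*(3*(1/21)))*82 - 3 = (28*(⅐))*82 - 3 = 4*82 - 3 = 328 - 3 = 325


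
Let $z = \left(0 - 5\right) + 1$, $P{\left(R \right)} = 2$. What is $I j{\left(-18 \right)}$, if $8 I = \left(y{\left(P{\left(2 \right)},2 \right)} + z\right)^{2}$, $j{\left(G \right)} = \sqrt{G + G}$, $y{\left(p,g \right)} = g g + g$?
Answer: $3 i \approx 3.0 i$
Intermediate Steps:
$y{\left(p,g \right)} = g + g^{2}$ ($y{\left(p,g \right)} = g^{2} + g = g + g^{2}$)
$j{\left(G \right)} = \sqrt{2} \sqrt{G}$ ($j{\left(G \right)} = \sqrt{2 G} = \sqrt{2} \sqrt{G}$)
$z = -4$ ($z = -5 + 1 = -4$)
$I = \frac{1}{2}$ ($I = \frac{\left(2 \left(1 + 2\right) - 4\right)^{2}}{8} = \frac{\left(2 \cdot 3 - 4\right)^{2}}{8} = \frac{\left(6 - 4\right)^{2}}{8} = \frac{2^{2}}{8} = \frac{1}{8} \cdot 4 = \frac{1}{2} \approx 0.5$)
$I j{\left(-18 \right)} = \frac{\sqrt{2} \sqrt{-18}}{2} = \frac{\sqrt{2} \cdot 3 i \sqrt{2}}{2} = \frac{6 i}{2} = 3 i$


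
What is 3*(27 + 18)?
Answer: 135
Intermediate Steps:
3*(27 + 18) = 3*45 = 135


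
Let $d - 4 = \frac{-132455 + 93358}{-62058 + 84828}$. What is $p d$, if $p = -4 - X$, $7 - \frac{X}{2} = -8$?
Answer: $- \frac{883711}{11385} \approx -77.621$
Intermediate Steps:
$X = 30$ ($X = 14 - -16 = 14 + 16 = 30$)
$p = -34$ ($p = -4 - 30 = -34$)
$d = \frac{51983}{22770}$ ($d = 4 + \frac{-132455 + 93358}{-62058 + 84828} = 4 - \frac{39097}{22770} = \frac{51983}{22770} \approx 2.283$)
$p d = \left(-34\right) \frac{51983}{22770} = - \frac{883711}{11385}$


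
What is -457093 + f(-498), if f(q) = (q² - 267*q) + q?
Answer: -76621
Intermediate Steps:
f(q) = q² - 266*q
-457093 + f(-498) = -457093 - 498*(-266 - 498) = -457093 - 498*(-764) = -457093 + 380472 = -76621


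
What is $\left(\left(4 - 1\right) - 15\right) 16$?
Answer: $-192$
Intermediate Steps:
$\left(\left(4 - 1\right) - 15\right) 16 = \left(3 - 15\right) 16 = \left(-12\right) 16 = -192$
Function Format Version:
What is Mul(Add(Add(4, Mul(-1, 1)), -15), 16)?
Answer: -192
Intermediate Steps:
Mul(Add(Add(4, Mul(-1, 1)), -15), 16) = Mul(Add(Add(4, -1), -15), 16) = Mul(Add(3, -15), 16) = Mul(-12, 16) = -192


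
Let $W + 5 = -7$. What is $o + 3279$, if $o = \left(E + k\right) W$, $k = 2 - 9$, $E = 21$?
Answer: $3111$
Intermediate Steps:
$W = -12$ ($W = -5 - 7 = -12$)
$k = -7$
$o = -168$ ($o = \left(21 - 7\right) \left(-12\right) = 14 \left(-12\right) = -168$)
$o + 3279 = -168 + 3279 = 3111$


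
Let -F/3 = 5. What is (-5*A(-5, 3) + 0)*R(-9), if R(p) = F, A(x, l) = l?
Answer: 225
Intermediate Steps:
F = -15 (F = -3*5 = -15)
R(p) = -15
(-5*A(-5, 3) + 0)*R(-9) = (-5*3 + 0)*(-15) = (-15 + 0)*(-15) = -15*(-15) = 225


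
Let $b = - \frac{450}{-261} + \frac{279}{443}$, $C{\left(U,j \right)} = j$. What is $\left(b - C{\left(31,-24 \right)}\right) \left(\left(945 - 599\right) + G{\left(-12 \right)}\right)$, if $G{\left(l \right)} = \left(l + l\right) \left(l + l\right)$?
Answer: $\frac{312160618}{12847} \approx 24298.0$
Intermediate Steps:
$G{\left(l \right)} = 4 l^{2}$ ($G{\left(l \right)} = 2 l 2 l = 4 l^{2}$)
$b = \frac{30241}{12847}$ ($b = \left(-450\right) \left(- \frac{1}{261}\right) + 279 \cdot \frac{1}{443} = \frac{50}{29} + \frac{279}{443} = \frac{30241}{12847} \approx 2.3539$)
$\left(b - C{\left(31,-24 \right)}\right) \left(\left(945 - 599\right) + G{\left(-12 \right)}\right) = \left(\frac{30241}{12847} - -24\right) \left(\left(945 - 599\right) + 4 \left(-12\right)^{2}\right) = \left(\frac{30241}{12847} + 24\right) \left(346 + 4 \cdot 144\right) = \frac{338569 \left(346 + 576\right)}{12847} = \frac{338569}{12847} \cdot 922 = \frac{312160618}{12847}$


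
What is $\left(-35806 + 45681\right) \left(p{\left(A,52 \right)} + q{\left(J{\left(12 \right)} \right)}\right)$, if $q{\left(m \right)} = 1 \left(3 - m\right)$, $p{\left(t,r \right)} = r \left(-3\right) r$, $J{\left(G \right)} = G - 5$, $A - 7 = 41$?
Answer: $-80145500$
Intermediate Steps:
$A = 48$ ($A = 7 + 41 = 48$)
$J{\left(G \right)} = -5 + G$
$p{\left(t,r \right)} = - 3 r^{2}$ ($p{\left(t,r \right)} = - 3 r r = - 3 r^{2}$)
$q{\left(m \right)} = 3 - m$
$\left(-35806 + 45681\right) \left(p{\left(A,52 \right)} + q{\left(J{\left(12 \right)} \right)}\right) = \left(-35806 + 45681\right) \left(- 3 \cdot 52^{2} + \left(3 - \left(-5 + 12\right)\right)\right) = 9875 \left(\left(-3\right) 2704 + \left(3 - 7\right)\right) = 9875 \left(-8112 + \left(3 - 7\right)\right) = 9875 \left(-8112 - 4\right) = 9875 \left(-8116\right) = -80145500$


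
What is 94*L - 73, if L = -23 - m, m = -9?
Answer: -1389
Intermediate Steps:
L = -14 (L = -23 - 1*(-9) = -23 + 9 = -14)
94*L - 73 = 94*(-14) - 73 = -1316 - 73 = -1389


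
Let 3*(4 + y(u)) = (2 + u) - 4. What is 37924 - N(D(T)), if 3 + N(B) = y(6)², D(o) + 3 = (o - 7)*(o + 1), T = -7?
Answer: 341279/9 ≈ 37920.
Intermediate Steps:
y(u) = -14/3 + u/3 (y(u) = -4 + ((2 + u) - 4)/3 = -4 + (-2 + u)/3 = -4 + (-⅔ + u/3) = -14/3 + u/3)
D(o) = -3 + (1 + o)*(-7 + o) (D(o) = -3 + (o - 7)*(o + 1) = -3 + (-7 + o)*(1 + o) = -3 + (1 + o)*(-7 + o))
N(B) = 37/9 (N(B) = -3 + (-14/3 + (⅓)*6)² = -3 + (-14/3 + 2)² = -3 + (-8/3)² = -3 + 64/9 = 37/9)
37924 - N(D(T)) = 37924 - 1*37/9 = 37924 - 37/9 = 341279/9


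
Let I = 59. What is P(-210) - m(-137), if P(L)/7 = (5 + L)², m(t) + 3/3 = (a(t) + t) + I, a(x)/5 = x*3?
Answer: 296309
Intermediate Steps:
a(x) = 15*x (a(x) = 5*(x*3) = 5*(3*x) = 15*x)
m(t) = 58 + 16*t (m(t) = -1 + ((15*t + t) + 59) = -1 + (16*t + 59) = -1 + (59 + 16*t) = 58 + 16*t)
P(L) = 7*(5 + L)²
P(-210) - m(-137) = 7*(5 - 210)² - (58 + 16*(-137)) = 7*(-205)² - (58 - 2192) = 7*42025 - 1*(-2134) = 294175 + 2134 = 296309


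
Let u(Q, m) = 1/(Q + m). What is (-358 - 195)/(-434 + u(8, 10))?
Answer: 9954/7811 ≈ 1.2744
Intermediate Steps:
(-358 - 195)/(-434 + u(8, 10)) = (-358 - 195)/(-434 + 1/(8 + 10)) = -553/(-434 + 1/18) = -553/(-7811/18) = -553*(-18/7811) = 9954/7811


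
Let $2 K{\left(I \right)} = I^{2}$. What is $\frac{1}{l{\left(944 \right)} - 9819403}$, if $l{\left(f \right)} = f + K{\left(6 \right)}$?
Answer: $- \frac{1}{9818441} \approx -1.0185 \cdot 10^{-7}$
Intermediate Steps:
$K{\left(I \right)} = \frac{I^{2}}{2}$
$l{\left(f \right)} = 18 + f$ ($l{\left(f \right)} = f + \frac{6^{2}}{2} = f + \frac{1}{2} \cdot 36 = f + 18 = 18 + f$)
$\frac{1}{l{\left(944 \right)} - 9819403} = \frac{1}{\left(18 + 944\right) - 9819403} = \frac{1}{962 - 9819403} = \frac{1}{-9818441} = - \frac{1}{9818441}$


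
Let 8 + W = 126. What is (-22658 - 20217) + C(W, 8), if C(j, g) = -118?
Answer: -42993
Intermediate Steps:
W = 118 (W = -8 + 126 = 118)
(-22658 - 20217) + C(W, 8) = (-22658 - 20217) - 118 = -42875 - 118 = -42993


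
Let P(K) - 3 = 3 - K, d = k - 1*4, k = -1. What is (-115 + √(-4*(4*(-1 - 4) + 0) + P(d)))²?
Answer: (115 - √91)² ≈ 11122.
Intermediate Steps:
d = -5 (d = -1 - 1*4 = -1 - 4 = -5)
P(K) = 6 - K (P(K) = 3 + (3 - K) = 6 - K)
(-115 + √(-4*(4*(-1 - 4) + 0) + P(d)))² = (-115 + √(-4*(4*(-1 - 4) + 0) + (6 - 1*(-5))))² = (-115 + √(-4*(4*(-5) + 0) + (6 + 5)))² = (-115 + √(-4*(-20 + 0) + 11))² = (-115 + √(-4*(-20) + 11))² = (-115 + √(80 + 11))² = (-115 + √91)²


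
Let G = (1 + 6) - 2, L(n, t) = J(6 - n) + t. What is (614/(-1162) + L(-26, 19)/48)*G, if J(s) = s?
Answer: 24825/9296 ≈ 2.6705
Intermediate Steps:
L(n, t) = 6 + t - n (L(n, t) = (6 - n) + t = 6 + t - n)
G = 5 (G = 7 - 2 = 5)
(614/(-1162) + L(-26, 19)/48)*G = (614/(-1162) + (6 + 19 - 1*(-26))/48)*5 = (614*(-1/1162) + (6 + 19 + 26)*(1/48))*5 = (-307/581 + 51*(1/48))*5 = (-307/581 + 17/16)*5 = (4965/9296)*5 = 24825/9296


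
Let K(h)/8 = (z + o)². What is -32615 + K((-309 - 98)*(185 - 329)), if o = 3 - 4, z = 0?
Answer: -32607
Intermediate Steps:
o = -1
K(h) = 8 (K(h) = 8*(0 - 1)² = 8*(-1)² = 8*1 = 8)
-32615 + K((-309 - 98)*(185 - 329)) = -32615 + 8 = -32607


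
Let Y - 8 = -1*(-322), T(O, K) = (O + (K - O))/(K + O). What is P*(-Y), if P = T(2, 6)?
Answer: -495/2 ≈ -247.50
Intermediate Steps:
T(O, K) = K/(K + O)
Y = 330 (Y = 8 - 1*(-322) = 8 + 322 = 330)
P = 3/4 (P = 6/(6 + 2) = 6/8 = 6*(1/8) = 3/4 ≈ 0.75000)
P*(-Y) = 3*(-1*330)/4 = (3/4)*(-330) = -495/2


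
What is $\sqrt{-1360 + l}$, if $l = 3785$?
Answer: $5 \sqrt{97} \approx 49.244$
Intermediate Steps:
$\sqrt{-1360 + l} = \sqrt{-1360 + 3785} = \sqrt{2425} = 5 \sqrt{97}$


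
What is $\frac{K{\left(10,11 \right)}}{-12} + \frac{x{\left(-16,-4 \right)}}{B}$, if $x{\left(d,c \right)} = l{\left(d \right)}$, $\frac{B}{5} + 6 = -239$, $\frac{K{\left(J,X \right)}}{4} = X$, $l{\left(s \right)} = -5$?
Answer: $- \frac{2692}{735} \approx -3.6626$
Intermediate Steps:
$K{\left(J,X \right)} = 4 X$
$B = -1225$ ($B = -30 + 5 \left(-239\right) = -30 - 1195 = -1225$)
$x{\left(d,c \right)} = -5$
$\frac{K{\left(10,11 \right)}}{-12} + \frac{x{\left(-16,-4 \right)}}{B} = \frac{4 \cdot 11}{-12} - \frac{5}{-1225} = 44 \left(- \frac{1}{12}\right) - - \frac{1}{245} = - \frac{11}{3} + \frac{1}{245} = - \frac{2692}{735}$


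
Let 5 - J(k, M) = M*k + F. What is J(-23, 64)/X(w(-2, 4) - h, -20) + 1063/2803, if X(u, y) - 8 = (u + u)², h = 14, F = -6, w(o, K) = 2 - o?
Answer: 4590553/1143624 ≈ 4.0140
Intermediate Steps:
J(k, M) = 11 - M*k (J(k, M) = 5 - (M*k - 6) = 5 - (-6 + M*k) = 5 + (6 - M*k) = 11 - M*k)
X(u, y) = 8 + 4*u² (X(u, y) = 8 + (u + u)² = 8 + (2*u)² = 8 + 4*u²)
J(-23, 64)/X(w(-2, 4) - h, -20) + 1063/2803 = (11 - 1*64*(-23))/(8 + 4*((2 - 1*(-2)) - 1*14)²) + 1063/2803 = (11 + 1472)/(8 + 4*((2 + 2) - 14)²) + 1063*(1/2803) = 1483/(8 + 4*(4 - 14)²) + 1063/2803 = 1483/(8 + 4*(-10)²) + 1063/2803 = 1483/(8 + 4*100) + 1063/2803 = 1483/(8 + 400) + 1063/2803 = 1483/408 + 1063/2803 = 4590553/1143624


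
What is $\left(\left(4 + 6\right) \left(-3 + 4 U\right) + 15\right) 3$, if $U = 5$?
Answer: $555$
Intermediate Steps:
$\left(\left(4 + 6\right) \left(-3 + 4 U\right) + 15\right) 3 = \left(\left(4 + 6\right) \left(-3 + 4 \cdot 5\right) + 15\right) 3 = \left(10 \left(-3 + 20\right) + 15\right) 3 = \left(10 \cdot 17 + 15\right) 3 = \left(170 + 15\right) 3 = 185 \cdot 3 = 555$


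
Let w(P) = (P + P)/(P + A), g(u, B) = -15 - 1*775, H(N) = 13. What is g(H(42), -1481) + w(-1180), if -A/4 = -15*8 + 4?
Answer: -140820/179 ≈ -786.70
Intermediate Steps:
g(u, B) = -790 (g(u, B) = -15 - 775 = -790)
A = 464 (A = -4*(-15*8 + 4) = -4*(-120 + 4) = -4*(-116) = 464)
w(P) = 2*P/(464 + P) (w(P) = (P + P)/(P + 464) = (2*P)/(464 + P) = 2*P/(464 + P))
g(H(42), -1481) + w(-1180) = -790 + 2*(-1180)/(464 - 1180) = -790 + 2*(-1180)/(-716) = -790 + 2*(-1180)*(-1/716) = -790 + 590/179 = -140820/179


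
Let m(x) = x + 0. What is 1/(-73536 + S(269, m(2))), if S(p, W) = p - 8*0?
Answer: -1/73267 ≈ -1.3649e-5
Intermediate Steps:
m(x) = x
S(p, W) = p (S(p, W) = p + 0 = p)
1/(-73536 + S(269, m(2))) = 1/(-73536 + 269) = 1/(-73267) = -1/73267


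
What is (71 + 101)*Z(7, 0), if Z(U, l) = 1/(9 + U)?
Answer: 43/4 ≈ 10.750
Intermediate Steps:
(71 + 101)*Z(7, 0) = (71 + 101)/(9 + 7) = 172/16 = 172*(1/16) = 43/4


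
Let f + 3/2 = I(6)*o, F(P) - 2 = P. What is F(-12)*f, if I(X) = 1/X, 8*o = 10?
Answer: 155/12 ≈ 12.917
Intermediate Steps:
o = 5/4 (o = (1/8)*10 = 5/4 ≈ 1.2500)
F(P) = 2 + P
f = -31/24 (f = -3/2 + (5/4)/6 = -3/2 + (1/6)*(5/4) = -3/2 + 5/24 = -31/24 ≈ -1.2917)
F(-12)*f = (2 - 12)*(-31/24) = -10*(-31/24) = 155/12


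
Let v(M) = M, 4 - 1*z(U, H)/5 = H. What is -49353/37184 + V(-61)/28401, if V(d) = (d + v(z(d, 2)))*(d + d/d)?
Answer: -429297171/352020928 ≈ -1.2195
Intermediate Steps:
z(U, H) = 20 - 5*H
V(d) = (1 + d)*(10 + d) (V(d) = (d + (20 - 5*2))*(d + d/d) = (d + (20 - 10))*(d + 1) = (d + 10)*(1 + d) = (10 + d)*(1 + d) = (1 + d)*(10 + d))
-49353/37184 + V(-61)/28401 = -49353/37184 + (10 + (-61)² + 11*(-61))/28401 = -49353*1/37184 + (10 + 3721 - 671)*(1/28401) = -49353/37184 + 3060*(1/28401) = -49353/37184 + 1020/9467 = -429297171/352020928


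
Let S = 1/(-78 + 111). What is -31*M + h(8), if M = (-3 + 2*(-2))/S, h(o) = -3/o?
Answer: 57285/8 ≈ 7160.6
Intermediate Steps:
S = 1/33 ≈ 0.030303
M = -231 (M = (-3 + 2*(-2))/(1/33) = (-3 - 4)*33 = -7*33 = -231)
-31*M + h(8) = -31*(-231) - 3/8 = 7161 - 3*⅛ = 7161 - 3/8 = 57285/8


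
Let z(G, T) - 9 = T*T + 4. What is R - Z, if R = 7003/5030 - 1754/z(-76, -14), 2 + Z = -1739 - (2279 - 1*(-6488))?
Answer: 11039386167/1051270 ≈ 10501.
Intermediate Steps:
z(G, T) = 13 + T**2 (z(G, T) = 9 + (T*T + 4) = 9 + (T**2 + 4) = 9 + (4 + T**2) = 13 + T**2)
Z = -10508 (Z = -2 + (-1739 - (2279 - 1*(-6488))) = -2 + (-1739 - (2279 + 6488)) = -2 + (-1739 - 1*8767) = -2 + (-1739 - 8767) = -2 - 10506 = -10508)
R = -7358993/1051270 (R = 7003/5030 - 1754/(13 + (-14)**2) = 7003*(1/5030) - 1754/(13 + 196) = 7003/5030 - 1754/209 = -7358993/1051270 ≈ -7.0001)
R - Z = -7358993/1051270 - 1*(-10508) = -7358993/1051270 + 10508 = 11039386167/1051270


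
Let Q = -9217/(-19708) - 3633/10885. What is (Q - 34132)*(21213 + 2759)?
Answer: -482207438364717/589345 ≈ -8.1821e+8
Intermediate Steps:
Q = 315691/2357380 (Q = -9217*(-1/19708) - 3633*1/10885 = 709/1516 - 519/1555 = 315691/2357380 ≈ 0.13392)
(Q - 34132)*(21213 + 2759) = (315691/2357380 - 34132)*(21213 + 2759) = -80461778469/2357380*23972 = -482207438364717/589345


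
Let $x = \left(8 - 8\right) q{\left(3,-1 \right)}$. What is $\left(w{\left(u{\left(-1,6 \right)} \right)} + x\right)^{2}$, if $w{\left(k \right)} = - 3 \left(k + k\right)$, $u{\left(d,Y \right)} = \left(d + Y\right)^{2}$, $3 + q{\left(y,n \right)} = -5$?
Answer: $22500$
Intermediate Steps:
$q{\left(y,n \right)} = -8$ ($q{\left(y,n \right)} = -3 - 5 = -8$)
$u{\left(d,Y \right)} = \left(Y + d\right)^{2}$
$w{\left(k \right)} = - 6 k$ ($w{\left(k \right)} = - 3 \cdot 2 k = - 6 k$)
$x = 0$ ($x = \left(8 - 8\right) \left(-8\right) = 0 \left(-8\right) = 0$)
$\left(w{\left(u{\left(-1,6 \right)} \right)} + x\right)^{2} = \left(- 6 \left(6 - 1\right)^{2} + 0\right)^{2} = \left(- 6 \cdot 5^{2} + 0\right)^{2} = \left(\left(-6\right) 25 + 0\right)^{2} = \left(-150 + 0\right)^{2} = \left(-150\right)^{2} = 22500$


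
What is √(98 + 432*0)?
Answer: 7*√2 ≈ 9.8995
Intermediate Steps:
√(98 + 432*0) = √(98 + 0) = √98 = 7*√2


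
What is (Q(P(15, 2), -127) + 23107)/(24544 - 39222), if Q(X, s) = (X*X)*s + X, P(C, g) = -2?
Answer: -22597/14678 ≈ -1.5395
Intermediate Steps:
Q(X, s) = X + s*X² (Q(X, s) = X²*s + X = s*X² + X = X + s*X²)
(Q(P(15, 2), -127) + 23107)/(24544 - 39222) = (-2*(1 - 2*(-127)) + 23107)/(24544 - 39222) = (-2*(1 + 254) + 23107)/(-14678) = (-2*255 + 23107)*(-1/14678) = (-510 + 23107)*(-1/14678) = 22597*(-1/14678) = -22597/14678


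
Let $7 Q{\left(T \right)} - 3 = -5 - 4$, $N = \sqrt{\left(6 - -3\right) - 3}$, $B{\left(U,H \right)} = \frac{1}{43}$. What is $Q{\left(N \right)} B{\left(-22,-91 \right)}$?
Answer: $- \frac{6}{301} \approx -0.019934$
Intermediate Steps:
$B{\left(U,H \right)} = \frac{1}{43}$
$N = \sqrt{6}$ ($N = \sqrt{\left(6 + 3\right) - 3} = \sqrt{9 - 3} = \sqrt{6} \approx 2.4495$)
$Q{\left(T \right)} = - \frac{6}{7}$ ($Q{\left(T \right)} = \frac{3}{7} + \frac{-5 - 4}{7} = \frac{3}{7} + \frac{1}{7} \left(-9\right) = \frac{3}{7} - \frac{9}{7} = - \frac{6}{7}$)
$Q{\left(N \right)} B{\left(-22,-91 \right)} = \left(- \frac{6}{7}\right) \frac{1}{43} = - \frac{6}{301}$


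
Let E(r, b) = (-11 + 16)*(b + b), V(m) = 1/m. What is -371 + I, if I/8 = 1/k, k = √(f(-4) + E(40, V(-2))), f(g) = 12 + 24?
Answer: -371 + 8*√31/31 ≈ -369.56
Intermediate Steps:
V(m) = 1/m
f(g) = 36
E(r, b) = 10*b (E(r, b) = 5*(2*b) = 10*b)
k = √31 (k = √(36 + 10/(-2)) = √(36 + 10*(-½)) = √(36 - 5) = √31 ≈ 5.5678)
I = 8*√31/31 (I = 8/(√31) = 8*(√31/31) = 8*√31/31 ≈ 1.4368)
-371 + I = -371 + 8*√31/31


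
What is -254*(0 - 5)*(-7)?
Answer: -8890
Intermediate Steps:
-254*(0 - 5)*(-7) = -(-1270)*(-7) = -254*35 = -8890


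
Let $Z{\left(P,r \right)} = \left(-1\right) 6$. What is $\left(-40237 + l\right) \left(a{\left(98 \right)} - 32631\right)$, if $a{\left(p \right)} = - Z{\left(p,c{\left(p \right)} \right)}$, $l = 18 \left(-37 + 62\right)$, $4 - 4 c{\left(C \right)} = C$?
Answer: $1298050875$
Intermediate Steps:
$c{\left(C \right)} = 1 - \frac{C}{4}$
$l = 450$ ($l = 18 \cdot 25 = 450$)
$Z{\left(P,r \right)} = -6$
$a{\left(p \right)} = 6$ ($a{\left(p \right)} = \left(-1\right) \left(-6\right) = 6$)
$\left(-40237 + l\right) \left(a{\left(98 \right)} - 32631\right) = \left(-40237 + 450\right) \left(6 - 32631\right) = \left(-39787\right) \left(-32625\right) = 1298050875$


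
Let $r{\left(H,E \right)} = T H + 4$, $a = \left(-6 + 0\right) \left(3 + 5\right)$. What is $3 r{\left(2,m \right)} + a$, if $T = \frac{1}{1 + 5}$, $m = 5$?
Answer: $-35$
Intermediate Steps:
$T = \frac{1}{6} \approx 0.16667$
$a = -48$ ($a = \left(-6\right) 8 = -48$)
$r{\left(H,E \right)} = 4 + \frac{H}{6}$ ($r{\left(H,E \right)} = \frac{H}{6} + 4 = 4 + \frac{H}{6}$)
$3 r{\left(2,m \right)} + a = 3 \left(4 + \frac{1}{6} \cdot 2\right) - 48 = 3 \left(4 + \frac{1}{3}\right) - 48 = 3 \cdot \frac{13}{3} - 48 = 13 - 48 = -35$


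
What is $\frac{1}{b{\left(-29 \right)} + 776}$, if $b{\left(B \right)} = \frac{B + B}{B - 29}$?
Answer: $\frac{1}{777} \approx 0.001287$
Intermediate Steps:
$b{\left(B \right)} = \frac{2 B}{-29 + B}$
$\frac{1}{b{\left(-29 \right)} + 776} = \frac{1}{2 \left(-29\right) \frac{1}{-29 - 29} + 776} = \frac{1}{2 \left(-29\right) \frac{1}{-58} + 776} = \frac{1}{2 \left(-29\right) \left(- \frac{1}{58}\right) + 776} = \frac{1}{1 + 776} = \frac{1}{777}$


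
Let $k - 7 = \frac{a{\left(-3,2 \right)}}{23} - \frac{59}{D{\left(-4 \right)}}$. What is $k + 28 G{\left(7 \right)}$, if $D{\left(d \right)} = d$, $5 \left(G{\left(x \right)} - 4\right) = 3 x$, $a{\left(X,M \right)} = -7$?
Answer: $\frac{115481}{460} \approx 251.05$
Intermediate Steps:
$G{\left(x \right)} = 4 + \frac{3 x}{5}$
$k = \frac{1973}{92}$ ($k = 7 - \left(- \frac{59}{4} + \frac{7}{23}\right) = 7 - - \frac{1329}{92} = 7 + \left(- \frac{7}{23} + \frac{59}{4}\right) = 7 + \frac{1329}{92} = \frac{1973}{92} \approx 21.446$)
$k + 28 G{\left(7 \right)} = \frac{1973}{92} + 28 \left(4 + \frac{3}{5} \cdot 7\right) = \frac{1973}{92} + 28 \left(4 + \frac{21}{5}\right) = \frac{1973}{92} + 28 \cdot \frac{41}{5} = \frac{1973}{92} + \frac{1148}{5} = \frac{115481}{460}$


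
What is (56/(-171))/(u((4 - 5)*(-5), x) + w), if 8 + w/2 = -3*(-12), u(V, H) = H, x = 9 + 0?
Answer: -56/11115 ≈ -0.0050382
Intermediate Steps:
x = 9
w = 56 (w = -16 + 2*(-3*(-12)) = -16 + 2*36 = -16 + 72 = 56)
(56/(-171))/(u((4 - 5)*(-5), x) + w) = (56/(-171))/(9 + 56) = (56*(-1/171))/65 = -56/171*1/65 = -56/11115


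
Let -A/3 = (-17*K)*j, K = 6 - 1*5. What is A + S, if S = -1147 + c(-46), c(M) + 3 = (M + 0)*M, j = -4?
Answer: 762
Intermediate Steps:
K = 1 (K = 6 - 5 = 1)
c(M) = -3 + M**2 (c(M) = -3 + (M + 0)*M = -3 + M*M = -3 + M**2)
S = 966 (S = -1147 + (-3 + (-46)**2) = -1147 + (-3 + 2116) = -1147 + 2113 = 966)
A = -204 (A = -3*(-17*1)*(-4) = -(-51)*(-4) = -3*68 = -204)
A + S = -204 + 966 = 762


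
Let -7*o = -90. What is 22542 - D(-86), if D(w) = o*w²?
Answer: -507846/7 ≈ -72549.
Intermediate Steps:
o = 90/7 (o = -⅐*(-90) = 90/7 ≈ 12.857)
D(w) = 90*w²/7
22542 - D(-86) = 22542 - 90*(-86)²/7 = 22542 - 90*7396/7 = 22542 - 1*665640/7 = 22542 - 665640/7 = -507846/7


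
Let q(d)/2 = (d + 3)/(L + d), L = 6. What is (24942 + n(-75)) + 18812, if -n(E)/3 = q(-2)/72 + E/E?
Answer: 2100047/48 ≈ 43751.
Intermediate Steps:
q(d) = 2*(3 + d)/(6 + d) (q(d) = 2*((d + 3)/(6 + d)) = 2*((3 + d)/(6 + d)) = 2*(3 + d)/(6 + d))
n(E) = -145/48 (n(E) = -3*((2*(3 - 2)/(6 - 2))/72 + E/E) = -3*((2*1/4)*(1/72) + 1) = -3*((2*(¼)*1)*(1/72) + 1) = -3*((½)*(1/72) + 1) = -3*(1/144 + 1) = -3*145/144 = -145/48)
(24942 + n(-75)) + 18812 = (24942 - 145/48) + 18812 = 1197071/48 + 18812 = 2100047/48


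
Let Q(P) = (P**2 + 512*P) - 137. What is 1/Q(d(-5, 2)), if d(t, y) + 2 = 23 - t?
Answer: 1/13851 ≈ 7.2197e-5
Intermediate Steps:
d(t, y) = 21 - t (d(t, y) = -2 + (23 - t) = 21 - t)
Q(P) = -137 + P**2 + 512*P
1/Q(d(-5, 2)) = 1/(-137 + (21 - 1*(-5))**2 + 512*(21 - 1*(-5))) = 1/(-137 + (21 + 5)**2 + 512*(21 + 5)) = 1/(-137 + 26**2 + 512*26) = 1/(-137 + 676 + 13312) = 1/13851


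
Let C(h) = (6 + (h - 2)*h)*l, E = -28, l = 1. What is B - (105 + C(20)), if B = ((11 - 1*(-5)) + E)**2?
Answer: -327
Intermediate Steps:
C(h) = 6 + h*(-2 + h) (C(h) = (6 + (h - 2)*h)*1 = (6 + (-2 + h)*h)*1 = (6 + h*(-2 + h))*1 = 6 + h*(-2 + h))
B = 144 (B = ((11 - 1*(-5)) - 28)**2 = ((11 + 5) - 28)**2 = (16 - 28)**2 = (-12)**2 = 144)
B - (105 + C(20)) = 144 - (105 + (6 + 20**2 - 2*20)) = 144 - (105 + (6 + 400 - 40)) = 144 - (105 + 366) = 144 - 1*471 = 144 - 471 = -327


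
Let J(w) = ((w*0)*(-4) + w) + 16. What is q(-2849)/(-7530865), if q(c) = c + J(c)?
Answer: 5682/7530865 ≈ 0.00075450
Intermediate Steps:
J(w) = 16 + w (J(w) = (0*(-4) + w) + 16 = (0 + w) + 16 = w + 16 = 16 + w)
q(c) = 16 + 2*c (q(c) = c + (16 + c) = 16 + 2*c)
q(-2849)/(-7530865) = (16 + 2*(-2849))/(-7530865) = (16 - 5698)*(-1/7530865) = -5682*(-1/7530865) = 5682/7530865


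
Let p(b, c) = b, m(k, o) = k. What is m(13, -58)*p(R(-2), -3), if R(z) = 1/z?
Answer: -13/2 ≈ -6.5000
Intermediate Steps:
m(13, -58)*p(R(-2), -3) = 13/(-2) = 13*(-1/2) = -13/2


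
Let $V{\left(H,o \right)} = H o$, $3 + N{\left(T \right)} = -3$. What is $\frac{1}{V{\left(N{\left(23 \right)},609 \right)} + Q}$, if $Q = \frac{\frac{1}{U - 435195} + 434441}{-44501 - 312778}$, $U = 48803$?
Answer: $- \frac{138049747368}{504601641409543} \approx -0.00027358$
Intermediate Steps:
$N{\left(T \right)} = -6$ ($N{\left(T \right)} = -3 - 3 = -6$)
$Q = - \frac{167864526871}{138049747368}$ ($Q = \frac{\frac{1}{48803 - 435195} + 434441}{-44501 - 312778} = \frac{\frac{1}{-386392} + 434441}{-357279} = \left(- \frac{1}{386392} + 434441\right) \left(- \frac{1}{357279}\right) = \frac{167864526871}{386392} \left(- \frac{1}{357279}\right) = - \frac{167864526871}{138049747368} \approx -1.216$)
$\frac{1}{V{\left(N{\left(23 \right)},609 \right)} + Q} = \frac{1}{\left(-6\right) 609 - \frac{167864526871}{138049747368}} = \frac{1}{-3654 - \frac{167864526871}{138049747368}} = \frac{1}{- \frac{504601641409543}{138049747368}} = - \frac{138049747368}{504601641409543}$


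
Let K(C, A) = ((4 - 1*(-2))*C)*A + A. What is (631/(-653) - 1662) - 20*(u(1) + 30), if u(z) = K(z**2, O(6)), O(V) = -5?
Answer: -1020617/653 ≈ -1563.0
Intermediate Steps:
K(C, A) = A + 6*A*C (K(C, A) = ((4 + 2)*C)*A + A = (6*C)*A + A = 6*A*C + A = A + 6*A*C)
u(z) = -5 - 30*z**2 (u(z) = -5*(1 + 6*z**2) = -5 - 30*z**2)
(631/(-653) - 1662) - 20*(u(1) + 30) = (631/(-653) - 1662) - 20*((-5 - 30*1**2) + 30) = (631*(-1/653) - 1662) - 20*((-5 - 30*1) + 30) = (-631/653 - 1662) - 20*((-5 - 30) + 30) = -1085917/653 - 20*(-35 + 30) = -1085917/653 - 20*(-5) = -1085917/653 + 100 = -1020617/653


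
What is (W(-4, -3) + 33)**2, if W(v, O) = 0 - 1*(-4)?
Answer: 1369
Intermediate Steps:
W(v, O) = 4 (W(v, O) = 0 + 4 = 4)
(W(-4, -3) + 33)**2 = (4 + 33)**2 = 37**2 = 1369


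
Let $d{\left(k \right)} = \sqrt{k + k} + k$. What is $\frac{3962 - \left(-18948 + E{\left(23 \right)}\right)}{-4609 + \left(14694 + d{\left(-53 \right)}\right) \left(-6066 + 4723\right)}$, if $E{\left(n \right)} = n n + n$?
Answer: $- \frac{219862669488}{193404823028789} + \frac{15013397 i \sqrt{106}}{193404823028789} \approx -0.0011368 + 7.9922 \cdot 10^{-7} i$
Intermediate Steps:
$d{\left(k \right)} = k + \sqrt{2} \sqrt{k}$ ($d{\left(k \right)} = \sqrt{2 k} + k = \sqrt{2} \sqrt{k} + k = k + \sqrt{2} \sqrt{k}$)
$E{\left(n \right)} = n + n^{2}$ ($E{\left(n \right)} = n^{2} + n = n + n^{2}$)
$\frac{3962 - \left(-18948 + E{\left(23 \right)}\right)}{-4609 + \left(14694 + d{\left(-53 \right)}\right) \left(-6066 + 4723\right)} = \frac{3962 + \left(18948 - 23 \left(1 + 23\right)\right)}{-4609 + \left(14694 - \left(53 - \sqrt{2} \sqrt{-53}\right)\right) \left(-6066 + 4723\right)} = \frac{3962 + \left(18948 - 23 \cdot 24\right)}{-4609 + \left(14694 - \left(53 - \sqrt{2} i \sqrt{53}\right)\right) \left(-1343\right)} = \frac{3962 + \left(18948 - 552\right)}{-4609 + \left(14694 - \left(53 - i \sqrt{106}\right)\right) \left(-1343\right)} = \frac{3962 + \left(18948 - 552\right)}{-4609 + \left(14641 + i \sqrt{106}\right) \left(-1343\right)} = \frac{3962 + 18396}{-4609 - \left(19662863 + 1343 i \sqrt{106}\right)} = \frac{22358}{-19667472 - 1343 i \sqrt{106}}$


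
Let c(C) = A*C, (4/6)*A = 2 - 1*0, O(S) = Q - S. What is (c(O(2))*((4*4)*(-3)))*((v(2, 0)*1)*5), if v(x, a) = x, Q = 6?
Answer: -5760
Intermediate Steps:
O(S) = 6 - S
A = 3 (A = 3*(2 - 1*0)/2 = 3*(2 + 0)/2 = (3/2)*2 = 3)
c(C) = 3*C
(c(O(2))*((4*4)*(-3)))*((v(2, 0)*1)*5) = ((3*(6 - 1*2))*((4*4)*(-3)))*((2*1)*5) = ((3*(6 - 2))*(16*(-3)))*(2*5) = ((3*4)*(-48))*10 = (12*(-48))*10 = -576*10 = -5760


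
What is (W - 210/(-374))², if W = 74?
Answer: 194407249/34969 ≈ 5559.4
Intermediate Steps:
(W - 210/(-374))² = (74 - 210/(-374))² = (74 - 210*(-1/374))² = (74 + 105/187)² = (13943/187)² = 194407249/34969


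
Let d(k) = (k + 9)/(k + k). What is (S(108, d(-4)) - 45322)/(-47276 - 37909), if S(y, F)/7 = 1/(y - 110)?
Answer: 30217/56790 ≈ 0.53208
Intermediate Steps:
d(k) = (9 + k)/(2*k) (d(k) = (9 + k)/((2*k)) = (9 + k)*(1/(2*k)) = (9 + k)/(2*k))
S(y, F) = 7/(-110 + y) (S(y, F) = 7/(y - 110) = 7/(-110 + y))
(S(108, d(-4)) - 45322)/(-47276 - 37909) = (7/(-110 + 108) - 45322)/(-47276 - 37909) = (7/(-2) - 45322)/(-85185) = (7*(-½) - 45322)*(-1/85185) = (-7/2 - 45322)*(-1/85185) = -90651/2*(-1/85185) = 30217/56790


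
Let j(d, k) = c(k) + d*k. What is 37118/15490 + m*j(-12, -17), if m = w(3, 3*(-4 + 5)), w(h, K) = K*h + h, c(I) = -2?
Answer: 18792439/7745 ≈ 2426.4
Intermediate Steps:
j(d, k) = -2 + d*k
w(h, K) = h + K*h
m = 12 (m = 3*(1 + 3*(-4 + 5)) = 3*(1 + 3*1) = 3*(1 + 3) = 3*4 = 12)
37118/15490 + m*j(-12, -17) = 37118/15490 + 12*(-2 - 12*(-17)) = 37118*(1/15490) + 12*(-2 + 204) = 18559/7745 + 12*202 = 18559/7745 + 2424 = 18792439/7745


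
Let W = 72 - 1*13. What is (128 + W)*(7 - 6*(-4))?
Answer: 5797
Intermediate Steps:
W = 59 (W = 72 - 13 = 59)
(128 + W)*(7 - 6*(-4)) = (128 + 59)*(7 - 6*(-4)) = 187*(7 + 24) = 187*31 = 5797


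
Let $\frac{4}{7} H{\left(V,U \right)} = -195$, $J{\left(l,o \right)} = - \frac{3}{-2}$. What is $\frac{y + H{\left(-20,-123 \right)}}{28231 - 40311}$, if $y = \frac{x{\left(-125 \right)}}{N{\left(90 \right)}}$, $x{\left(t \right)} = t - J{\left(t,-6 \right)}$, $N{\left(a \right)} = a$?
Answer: $\frac{30839}{1087200} \approx 0.028366$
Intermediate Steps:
$J{\left(l,o \right)} = \frac{3}{2}$ ($J{\left(l,o \right)} = \left(-3\right) \left(- \frac{1}{2}\right) = \frac{3}{2}$)
$H{\left(V,U \right)} = - \frac{1365}{4}$ ($H{\left(V,U \right)} = \frac{7}{4} \left(-195\right) = - \frac{1365}{4}$)
$x{\left(t \right)} = - \frac{3}{2} + t$ ($x{\left(t \right)} = t - \frac{3}{2} = - \frac{3}{2} + t$)
$y = - \frac{253}{180}$ ($y = \frac{- \frac{3}{2} - 125}{90} = \left(- \frac{253}{2}\right) \frac{1}{90} = - \frac{253}{180} \approx -1.4056$)
$\frac{y + H{\left(-20,-123 \right)}}{28231 - 40311} = \frac{- \frac{253}{180} - \frac{1365}{4}}{28231 - 40311} = - \frac{30839}{90 \left(-12080\right)} = \left(- \frac{30839}{90}\right) \left(- \frac{1}{12080}\right) = \frac{30839}{1087200}$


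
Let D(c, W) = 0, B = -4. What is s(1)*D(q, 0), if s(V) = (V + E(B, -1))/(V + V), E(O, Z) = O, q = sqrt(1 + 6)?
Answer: 0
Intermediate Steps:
q = sqrt(7) ≈ 2.6458
s(V) = (-4 + V)/(2*V) (s(V) = (V - 4)/(V + V) = (-4 + V)/((2*V)) = (-4 + V)*(1/(2*V)) = (-4 + V)/(2*V))
s(1)*D(q, 0) = ((1/2)*(-4 + 1)/1)*0 = ((1/2)*1*(-3))*0 = -3/2*0 = 0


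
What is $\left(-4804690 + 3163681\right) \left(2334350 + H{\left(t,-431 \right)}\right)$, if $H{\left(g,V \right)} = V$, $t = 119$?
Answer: $-3829982084271$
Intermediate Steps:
$\left(-4804690 + 3163681\right) \left(2334350 + H{\left(t,-431 \right)}\right) = \left(-4804690 + 3163681\right) \left(2334350 - 431\right) = \left(-1641009\right) 2333919 = -3829982084271$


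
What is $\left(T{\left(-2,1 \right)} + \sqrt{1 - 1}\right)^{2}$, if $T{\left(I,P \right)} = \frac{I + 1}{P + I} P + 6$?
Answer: $49$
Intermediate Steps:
$T{\left(I,P \right)} = 6 + \frac{P \left(1 + I\right)}{I + P}$ ($T{\left(I,P \right)} = \frac{1 + I}{I + P} P + 6 = \frac{P \left(1 + I\right)}{I + P} + 6 = 6 + \frac{P \left(1 + I\right)}{I + P}$)
$\left(T{\left(-2,1 \right)} + \sqrt{1 - 1}\right)^{2} = \left(\frac{6 \left(-2\right) + 7 \cdot 1 - 2}{-2 + 1} + \sqrt{1 - 1}\right)^{2} = \left(\frac{-12 + 7 - 2}{-1} + \sqrt{0}\right)^{2} = \left(\left(-1\right) \left(-7\right) + 0\right)^{2} = \left(7 + 0\right)^{2} = 7^{2} = 49$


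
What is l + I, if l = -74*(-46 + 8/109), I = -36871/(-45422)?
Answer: 16830326307/4950998 ≈ 3399.4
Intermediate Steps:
I = 36871/45422 (I = -36871*(-1/45422) = 36871/45422 ≈ 0.81174)
l = 370444/109 (l = -74*(-46 + 8*(1/109)) = -74*(-46 + 8/109) = -74*(-5006/109) = 370444/109 ≈ 3398.6)
l + I = 370444/109 + 36871/45422 = 16830326307/4950998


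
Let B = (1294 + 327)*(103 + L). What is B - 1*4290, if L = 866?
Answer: 1566459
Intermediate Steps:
B = 1570749 (B = (1294 + 327)*(103 + 866) = 1621*969 = 1570749)
B - 1*4290 = 1570749 - 1*4290 = 1570749 - 4290 = 1566459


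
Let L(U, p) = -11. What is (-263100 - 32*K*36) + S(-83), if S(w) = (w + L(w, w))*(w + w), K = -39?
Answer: -202568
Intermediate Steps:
S(w) = 2*w*(-11 + w) (S(w) = (w - 11)*(w + w) = (-11 + w)*(2*w) = 2*w*(-11 + w))
(-263100 - 32*K*36) + S(-83) = (-263100 - 32*(-39)*36) + 2*(-83)*(-11 - 83) = (-263100 + 1248*36) + 2*(-83)*(-94) = (-263100 + 44928) + 15604 = -218172 + 15604 = -202568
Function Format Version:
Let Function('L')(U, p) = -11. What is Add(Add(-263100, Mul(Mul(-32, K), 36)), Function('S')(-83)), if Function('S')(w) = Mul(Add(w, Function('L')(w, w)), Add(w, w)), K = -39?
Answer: -202568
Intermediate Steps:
Function('S')(w) = Mul(2, w, Add(-11, w)) (Function('S')(w) = Mul(Add(w, -11), Add(w, w)) = Mul(Add(-11, w), Mul(2, w)) = Mul(2, w, Add(-11, w)))
Add(Add(-263100, Mul(Mul(-32, K), 36)), Function('S')(-83)) = Add(Add(-263100, Mul(Mul(-32, -39), 36)), Mul(2, -83, Add(-11, -83))) = Add(Add(-263100, Mul(1248, 36)), Mul(2, -83, -94)) = Add(Add(-263100, 44928), 15604) = Add(-218172, 15604) = -202568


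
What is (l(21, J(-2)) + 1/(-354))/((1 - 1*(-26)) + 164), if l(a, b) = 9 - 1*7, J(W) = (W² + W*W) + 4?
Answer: 707/67614 ≈ 0.010456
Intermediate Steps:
J(W) = 4 + 2*W² (J(W) = (W² + W²) + 4 = 2*W² + 4 = 4 + 2*W²)
l(a, b) = 2 (l(a, b) = 9 - 7 = 2)
(l(21, J(-2)) + 1/(-354))/((1 - 1*(-26)) + 164) = (2 + 1/(-354))/((1 - 1*(-26)) + 164) = (2 - 1/354)/((1 + 26) + 164) = 707/(354*(27 + 164)) = (707/354)/191 = (707/354)*(1/191) = 707/67614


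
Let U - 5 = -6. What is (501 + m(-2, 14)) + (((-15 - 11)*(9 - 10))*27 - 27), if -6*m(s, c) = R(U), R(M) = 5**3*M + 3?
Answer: 3589/3 ≈ 1196.3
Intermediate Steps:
U = -1 (U = 5 - 6 = -1)
R(M) = 3 + 125*M (R(M) = 125*M + 3 = 3 + 125*M)
m(s, c) = 61/3 (m(s, c) = -(3 + 125*(-1))/6 = -(3 - 125)/6 = -1/6*(-122) = 61/3)
(501 + m(-2, 14)) + (((-15 - 11)*(9 - 10))*27 - 27) = (501 + 61/3) + (((-15 - 11)*(9 - 10))*27 - 27) = 1564/3 + (-26*(-1)*27 - 27) = 1564/3 + (26*27 - 27) = 1564/3 + (702 - 27) = 1564/3 + 675 = 3589/3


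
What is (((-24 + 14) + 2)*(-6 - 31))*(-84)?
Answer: -24864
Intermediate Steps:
(((-24 + 14) + 2)*(-6 - 31))*(-84) = ((-10 + 2)*(-37))*(-84) = -8*(-37)*(-84) = 296*(-84) = -24864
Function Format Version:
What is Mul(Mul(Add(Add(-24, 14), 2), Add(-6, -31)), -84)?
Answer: -24864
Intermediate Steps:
Mul(Mul(Add(Add(-24, 14), 2), Add(-6, -31)), -84) = Mul(Mul(Add(-10, 2), -37), -84) = Mul(Mul(-8, -37), -84) = Mul(296, -84) = -24864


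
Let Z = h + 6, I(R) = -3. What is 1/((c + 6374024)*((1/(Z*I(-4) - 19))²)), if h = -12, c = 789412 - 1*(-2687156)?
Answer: 1/9850592 ≈ 1.0152e-7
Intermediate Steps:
c = 3476568 (c = 789412 + 2687156 = 3476568)
Z = -6 (Z = -12 + 6 = -6)
1/((c + 6374024)*((1/(Z*I(-4) - 19))²)) = 1/((3476568 + 6374024)*((1/(-6*(-3) - 19))²)) = 1/(9850592*((1/(18 - 19))²)) = 1/(9850592*((1/(-1))²)) = 1/(9850592*((-1)²)) = (1/9850592)/1 = (1/9850592)*1 = 1/9850592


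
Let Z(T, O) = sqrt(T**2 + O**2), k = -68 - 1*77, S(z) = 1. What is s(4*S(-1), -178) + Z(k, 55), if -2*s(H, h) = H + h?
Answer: 87 + 5*sqrt(962) ≈ 242.08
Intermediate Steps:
k = -145 (k = -68 - 77 = -145)
s(H, h) = -H/2 - h/2 (s(H, h) = -(H + h)/2 = -H/2 - h/2)
Z(T, O) = sqrt(O**2 + T**2)
s(4*S(-1), -178) + Z(k, 55) = (-2 - 1/2*(-178)) + sqrt(55**2 + (-145)**2) = (-1/2*4 + 89) + sqrt(3025 + 21025) = (-2 + 89) + sqrt(24050) = 87 + 5*sqrt(962)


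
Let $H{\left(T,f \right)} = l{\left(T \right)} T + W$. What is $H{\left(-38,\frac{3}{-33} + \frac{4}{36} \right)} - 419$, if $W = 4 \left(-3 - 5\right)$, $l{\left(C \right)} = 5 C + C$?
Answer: $8213$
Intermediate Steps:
$l{\left(C \right)} = 6 C$
$W = -32$ ($W = 4 \left(-8\right) = -32$)
$H{\left(T,f \right)} = -32 + 6 T^{2}$ ($H{\left(T,f \right)} = 6 T T - 32 = 6 T^{2} - 32 = -32 + 6 T^{2}$)
$H{\left(-38,\frac{3}{-33} + \frac{4}{36} \right)} - 419 = \left(-32 + 6 \left(-38\right)^{2}\right) - 419 = \left(-32 + 6 \cdot 1444\right) - 419 = \left(-32 + 8664\right) - 419 = 8632 - 419 = 8213$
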